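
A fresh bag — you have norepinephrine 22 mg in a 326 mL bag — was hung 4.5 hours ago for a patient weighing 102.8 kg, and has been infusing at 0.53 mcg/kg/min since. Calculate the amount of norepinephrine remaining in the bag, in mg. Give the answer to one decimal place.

Dose = 0.53 mcg/kg/min × 102.8 kg = 54.484 mcg/min
54.484 mcg/min × 60 min/hr = 3269.04 mcg/hr
Concentration = 22 mg ÷ 326 mL = 0.06748466 mg/mL = 67.48466 mcg/mL
Rate = 3269.04 mcg/hr ÷ 67.48466 mcg/mL = 48.44123 mL/hr
Volume infused = 48.44123 mL/hr × 4.5 hr = 217.9855 mL
Volume remaining = 326 − 217.9855 = 108.0145 mL
Drug remaining = 108.0145 mL × 67.48466 mcg/mL = 7289.32 mcg = 7.28932 mg

7.3 mg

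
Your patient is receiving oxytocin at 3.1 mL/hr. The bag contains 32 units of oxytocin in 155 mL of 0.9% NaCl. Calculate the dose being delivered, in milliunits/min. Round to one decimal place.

10.7 milliunits/min

Concentration = 32 units ÷ 155 mL = 0.2064516 units/mL = 206.4516 milliunits/mL
Drug rate = 3.1 mL/hr × 206.4516 milliunits/mL = 640 milliunits/hr
640 milliunits/hr ÷ 60 min/hr = 10.66667 milliunits/min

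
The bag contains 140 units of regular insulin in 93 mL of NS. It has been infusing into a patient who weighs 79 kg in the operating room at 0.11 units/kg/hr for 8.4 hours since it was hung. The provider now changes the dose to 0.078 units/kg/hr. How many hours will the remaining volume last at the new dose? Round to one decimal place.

Initial rate:
Dose = 0.11 units/kg/hr × 79 kg = 8.69 units/hr
Concentration = 140 units ÷ 93 mL = 1.505376 units/mL
Rate = 8.69 units/hr ÷ 1.505376 units/mL = 5.772643 mL/hr
Volume infused so far = 5.772643 mL/hr × 8.4 hr = 48.4902 mL
Volume remaining = 93 − 48.4902 = 44.5098 mL
New rate:
Dose = 0.078 units/kg/hr × 79 kg = 6.162 units/hr
Rate = 6.162 units/hr ÷ 1.505376 units/mL = 4.093329 mL/hr
Time remaining = 44.5098 mL ÷ 4.093329 mL/hr = 10.87374 hr

10.9 hours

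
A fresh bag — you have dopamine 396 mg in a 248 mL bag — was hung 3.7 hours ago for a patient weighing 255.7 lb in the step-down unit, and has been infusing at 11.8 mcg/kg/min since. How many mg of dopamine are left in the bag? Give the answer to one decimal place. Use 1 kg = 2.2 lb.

91.5 mg

Weight = 255.7 lb ÷ 2.2 lb/kg = 116.2273 kg
Dose = 11.8 mcg/kg/min × 116.2273 kg = 1371.482 mcg/min
1371.482 mcg/min × 60 min/hr = 82288.91 mcg/hr
Concentration = 396 mg ÷ 248 mL = 1.596774 mg/mL = 1596.774 mcg/mL
Rate = 82288.91 mcg/hr ÷ 1596.774 mcg/mL = 51.53447 mL/hr
Volume infused = 51.53447 mL/hr × 3.7 hr = 190.6775 mL
Volume remaining = 248 − 190.6775 = 57.32247 mL
Drug remaining = 57.32247 mL × 1596.774 mcg/mL = 91531.04 mcg = 91.53104 mg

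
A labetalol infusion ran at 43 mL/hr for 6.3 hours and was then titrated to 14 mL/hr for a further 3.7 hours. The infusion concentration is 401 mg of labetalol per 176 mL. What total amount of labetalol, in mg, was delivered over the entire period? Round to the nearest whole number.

735 mg

Concentration = 401 mg ÷ 176 mL = 2.278409 mg/mL
Stage 1: 43 mL/hr × 6.3 hr = 270.9 mL → 270.9 mL × 2.278409 mg/mL = 617.221 mg
Stage 2: 14 mL/hr × 3.7 hr = 51.8 mL → 51.8 mL × 2.278409 mg/mL = 118.0216 mg
Total = 617.221 + 118.0216 = 735.2426 mg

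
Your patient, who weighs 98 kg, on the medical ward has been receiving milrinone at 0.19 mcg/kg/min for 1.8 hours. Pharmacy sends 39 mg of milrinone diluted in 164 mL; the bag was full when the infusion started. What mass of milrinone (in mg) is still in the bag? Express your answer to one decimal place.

37.0 mg

Dose = 0.19 mcg/kg/min × 98 kg = 18.62 mcg/min
18.62 mcg/min × 60 min/hr = 1117.2 mcg/hr
Concentration = 39 mg ÷ 164 mL = 0.2378049 mg/mL = 237.8049 mcg/mL
Rate = 1117.2 mcg/hr ÷ 237.8049 mcg/mL = 4.697969 mL/hr
Volume infused = 4.697969 mL/hr × 1.8 hr = 8.456345 mL
Volume remaining = 164 − 8.456345 = 155.5437 mL
Drug remaining = 155.5437 mL × 237.8049 mcg/mL = 36989.04 mcg = 36.98904 mg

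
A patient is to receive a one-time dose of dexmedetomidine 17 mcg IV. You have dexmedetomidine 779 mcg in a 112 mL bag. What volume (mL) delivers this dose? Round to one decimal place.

Concentration = 779 mcg ÷ 112 mL = 6.955357 mcg/mL
Volume = 17 mcg ÷ 6.955357 mcg/mL = 2.444159 mL

2.4 mL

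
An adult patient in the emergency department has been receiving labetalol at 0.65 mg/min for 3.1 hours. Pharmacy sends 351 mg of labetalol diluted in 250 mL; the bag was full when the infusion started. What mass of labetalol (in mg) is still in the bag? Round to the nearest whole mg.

0.65 mg/min × 60 min/hr = 39 mg/hr
Concentration = 351 mg ÷ 250 mL = 1.404 mg/mL
Rate = 39 mg/hr ÷ 1.404 mg/mL = 27.77778 mL/hr
Volume infused = 27.77778 mL/hr × 3.1 hr = 86.11111 mL
Volume remaining = 250 − 86.11111 = 163.8889 mL
Drug remaining = 163.8889 mL × 1.404 mg/mL = 230.1 mg

230 mg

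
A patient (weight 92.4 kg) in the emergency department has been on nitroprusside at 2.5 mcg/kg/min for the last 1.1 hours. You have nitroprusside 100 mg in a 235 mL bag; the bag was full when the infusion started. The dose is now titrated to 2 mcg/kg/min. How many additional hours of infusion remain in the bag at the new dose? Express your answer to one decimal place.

Initial rate:
Dose = 2.5 mcg/kg/min × 92.4 kg = 231 mcg/min
231 mcg/min × 60 min/hr = 13860 mcg/hr
Concentration = 100 mg ÷ 235 mL = 0.4255319 mg/mL = 425.5319 mcg/mL
Rate = 13860 mcg/hr ÷ 425.5319 mcg/mL = 32.571 mL/hr
Volume infused so far = 32.571 mL/hr × 1.1 hr = 35.8281 mL
Volume remaining = 235 − 35.8281 = 199.1719 mL
New rate:
Dose = 2 mcg/kg/min × 92.4 kg = 184.8 mcg/min
184.8 mcg/min × 60 min/hr = 11088 mcg/hr
Rate = 11088 mcg/hr ÷ 425.5319 mcg/mL = 26.0568 mL/hr
Time remaining = 199.1719 mL ÷ 26.0568 mL/hr = 7.643759 hr

7.6 hours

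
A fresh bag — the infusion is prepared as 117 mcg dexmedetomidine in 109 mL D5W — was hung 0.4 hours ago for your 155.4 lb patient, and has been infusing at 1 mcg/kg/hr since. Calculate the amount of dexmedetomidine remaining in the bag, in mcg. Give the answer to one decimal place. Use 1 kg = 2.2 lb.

88.7 mcg

Weight = 155.4 lb ÷ 2.2 lb/kg = 70.63636 kg
Dose = 1 mcg/kg/hr × 70.63636 kg = 70.63636 mcg/hr
Concentration = 117 mcg ÷ 109 mL = 1.073394 mcg/mL
Rate = 70.63636 mcg/hr ÷ 1.073394 mcg/mL = 65.80653 mL/hr
Volume infused = 65.80653 mL/hr × 0.4 hr = 26.32261 mL
Volume remaining = 109 − 26.32261 = 82.67739 mL
Drug remaining = 82.67739 mL × 1.073394 mcg/mL = 88.74545 mcg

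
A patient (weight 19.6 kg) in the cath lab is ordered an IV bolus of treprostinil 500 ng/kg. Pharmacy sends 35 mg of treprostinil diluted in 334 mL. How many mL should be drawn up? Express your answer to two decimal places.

Dose = 500 ng/kg × 19.6 kg = 9800 ng
Concentration = 35 mg ÷ 334 mL = 0.1047904 mg/mL = 104790.4 ng/mL
Volume = 9800 ng ÷ 104790.4 ng/mL = 0.09352 mL

0.09 mL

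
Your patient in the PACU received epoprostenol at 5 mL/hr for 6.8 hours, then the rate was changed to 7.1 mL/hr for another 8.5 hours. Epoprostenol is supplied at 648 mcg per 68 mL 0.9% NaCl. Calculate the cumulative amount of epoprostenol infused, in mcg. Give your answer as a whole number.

899 mcg

Concentration = 648 mcg ÷ 68 mL = 9.529412 mcg/mL
Stage 1: 5 mL/hr × 6.8 hr = 34 mL → 34 mL × 9.529412 mcg/mL = 324 mcg
Stage 2: 7.1 mL/hr × 8.5 hr = 60.35 mL → 60.35 mL × 9.529412 mcg/mL = 575.1 mcg
Total = 324 + 575.1 = 899.1 mcg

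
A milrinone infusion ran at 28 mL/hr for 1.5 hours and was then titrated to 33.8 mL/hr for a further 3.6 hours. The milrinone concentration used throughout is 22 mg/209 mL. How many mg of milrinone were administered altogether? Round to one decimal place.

Concentration = 22 mg ÷ 209 mL = 0.1052632 mg/mL
Stage 1: 28 mL/hr × 1.5 hr = 42 mL → 42 mL × 0.1052632 mg/mL = 4.421053 mg
Stage 2: 33.8 mL/hr × 3.6 hr = 121.68 mL → 121.68 mL × 0.1052632 mg/mL = 12.80842 mg
Total = 4.421053 + 12.80842 = 17.22947 mg

17.2 mg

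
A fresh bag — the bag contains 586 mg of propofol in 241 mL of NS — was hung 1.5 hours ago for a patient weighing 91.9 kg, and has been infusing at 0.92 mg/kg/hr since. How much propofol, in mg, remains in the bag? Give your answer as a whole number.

Dose = 0.92 mg/kg/hr × 91.9 kg = 84.548 mg/hr
Concentration = 586 mg ÷ 241 mL = 2.431535 mg/mL
Rate = 84.548 mg/hr ÷ 2.431535 mg/mL = 34.77145 mL/hr
Volume infused = 34.77145 mL/hr × 1.5 hr = 52.15717 mL
Volume remaining = 241 − 52.15717 = 188.8428 mL
Drug remaining = 188.8428 mL × 2.431535 mg/mL = 459.178 mg

459 mg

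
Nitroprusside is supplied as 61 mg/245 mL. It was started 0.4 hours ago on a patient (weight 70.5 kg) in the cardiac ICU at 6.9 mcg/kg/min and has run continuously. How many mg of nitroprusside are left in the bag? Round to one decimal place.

Dose = 6.9 mcg/kg/min × 70.5 kg = 486.45 mcg/min
486.45 mcg/min × 60 min/hr = 29187 mcg/hr
Concentration = 61 mg ÷ 245 mL = 0.2489796 mg/mL = 248.9796 mcg/mL
Rate = 29187 mcg/hr ÷ 248.9796 mcg/mL = 117.2265 mL/hr
Volume infused = 117.2265 mL/hr × 0.4 hr = 46.89059 mL
Volume remaining = 245 − 46.89059 = 198.1094 mL
Drug remaining = 198.1094 mL × 248.9796 mcg/mL = 49325.2 mcg = 49.3252 mg

49.3 mg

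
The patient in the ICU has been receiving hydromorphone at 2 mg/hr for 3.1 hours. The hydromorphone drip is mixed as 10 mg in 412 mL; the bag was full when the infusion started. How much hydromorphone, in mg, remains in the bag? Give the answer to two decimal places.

3.80 mg

Concentration = 10 mg ÷ 412 mL = 0.02427184 mg/mL
Rate = 2 mg/hr ÷ 0.02427184 mg/mL = 82.4 mL/hr
Volume infused = 82.4 mL/hr × 3.1 hr = 255.44 mL
Volume remaining = 412 − 255.44 = 156.56 mL
Drug remaining = 156.56 mL × 0.02427184 mg/mL = 3.8 mg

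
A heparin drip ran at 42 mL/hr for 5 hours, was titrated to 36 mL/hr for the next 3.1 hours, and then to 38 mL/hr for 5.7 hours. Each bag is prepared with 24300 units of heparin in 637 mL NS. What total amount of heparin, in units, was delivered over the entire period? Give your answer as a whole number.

Concentration = 24300 units ÷ 637 mL = 38.14757 units/mL
Stage 1: 42 mL/hr × 5 hr = 210 mL → 210 mL × 38.14757 units/mL = 8010.989 units
Stage 2: 36 mL/hr × 3.1 hr = 111.6 mL → 111.6 mL × 38.14757 units/mL = 4257.268 units
Stage 3: 38 mL/hr × 5.7 hr = 216.6 mL → 216.6 mL × 38.14757 units/mL = 8262.763 units
Total = 8010.989 + 4257.268 + 8262.763 = 20531.02 units

20531 units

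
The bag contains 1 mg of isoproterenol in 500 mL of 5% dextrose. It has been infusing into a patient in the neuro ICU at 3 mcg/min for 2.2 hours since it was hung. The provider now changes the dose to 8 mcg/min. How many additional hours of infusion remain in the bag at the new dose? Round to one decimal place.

Initial rate:
3 mcg/min × 60 min/hr = 180 mcg/hr
Concentration = 1 mg ÷ 500 mL = 0.002 mg/mL = 2 mcg/mL
Rate = 180 mcg/hr ÷ 2 mcg/mL = 90 mL/hr
Volume infused so far = 90 mL/hr × 2.2 hr = 198 mL
Volume remaining = 500 − 198 = 302 mL
New rate:
8 mcg/min × 60 min/hr = 480 mcg/hr
Rate = 480 mcg/hr ÷ 2 mcg/mL = 240 mL/hr
Time remaining = 302 mL ÷ 240 mL/hr = 1.258333 hr

1.3 hours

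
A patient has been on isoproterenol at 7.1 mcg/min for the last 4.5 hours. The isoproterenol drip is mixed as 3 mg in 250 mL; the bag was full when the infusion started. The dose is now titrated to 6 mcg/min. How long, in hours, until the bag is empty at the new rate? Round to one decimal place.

Initial rate:
7.1 mcg/min × 60 min/hr = 426 mcg/hr
Concentration = 3 mg ÷ 250 mL = 0.012 mg/mL = 12 mcg/mL
Rate = 426 mcg/hr ÷ 12 mcg/mL = 35.5 mL/hr
Volume infused so far = 35.5 mL/hr × 4.5 hr = 159.75 mL
Volume remaining = 250 − 159.75 = 90.25 mL
New rate:
6 mcg/min × 60 min/hr = 360 mcg/hr
Rate = 360 mcg/hr ÷ 12 mcg/mL = 30 mL/hr
Time remaining = 90.25 mL ÷ 30 mL/hr = 3.008333 hr

3.0 hours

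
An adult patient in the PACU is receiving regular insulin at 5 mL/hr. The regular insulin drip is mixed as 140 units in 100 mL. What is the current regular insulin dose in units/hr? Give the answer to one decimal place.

7.0 units/hr

Concentration = 140 units ÷ 100 mL = 1.4 units/mL
Drug rate = 5 mL/hr × 1.4 units/mL = 7 units/hr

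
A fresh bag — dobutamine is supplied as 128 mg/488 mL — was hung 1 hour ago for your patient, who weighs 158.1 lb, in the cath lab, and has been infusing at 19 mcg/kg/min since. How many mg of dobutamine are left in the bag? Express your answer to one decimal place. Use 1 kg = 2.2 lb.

Weight = 158.1 lb ÷ 2.2 lb/kg = 71.86364 kg
Dose = 19 mcg/kg/min × 71.86364 kg = 1365.409 mcg/min
1365.409 mcg/min × 60 min/hr = 81924.55 mcg/hr
Concentration = 128 mg ÷ 488 mL = 0.2622951 mg/mL = 262.2951 mcg/mL
Rate = 81924.55 mcg/hr ÷ 262.2951 mcg/mL = 312.3373 mL/hr
Volume infused = 312.3373 mL/hr × 1 hr = 312.3373 mL
Volume remaining = 488 − 312.3373 = 175.6627 mL
Drug remaining = 175.6627 mL × 262.2951 mcg/mL = 46075.45 mcg = 46.07545 mg

46.1 mg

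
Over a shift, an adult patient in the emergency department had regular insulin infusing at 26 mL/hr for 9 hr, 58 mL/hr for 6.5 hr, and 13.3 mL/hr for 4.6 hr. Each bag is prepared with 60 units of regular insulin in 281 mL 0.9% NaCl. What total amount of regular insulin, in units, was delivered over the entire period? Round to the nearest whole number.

Concentration = 60 units ÷ 281 mL = 0.2135231 units/mL
Stage 1: 26 mL/hr × 9 hr = 234 mL → 234 mL × 0.2135231 units/mL = 49.96441 units
Stage 2: 58 mL/hr × 6.5 hr = 377 mL → 377 mL × 0.2135231 units/mL = 80.49822 units
Stage 3: 13.3 mL/hr × 4.6 hr = 61.18 mL → 61.18 mL × 0.2135231 units/mL = 13.06335 units
Total = 49.96441 + 80.49822 + 13.06335 = 143.526 units

144 units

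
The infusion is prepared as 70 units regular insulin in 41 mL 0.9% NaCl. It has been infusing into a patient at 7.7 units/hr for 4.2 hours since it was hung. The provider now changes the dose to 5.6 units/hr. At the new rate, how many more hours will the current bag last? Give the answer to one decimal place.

6.7 hours

Initial rate:
Concentration = 70 units ÷ 41 mL = 1.707317 units/mL
Rate = 7.7 units/hr ÷ 1.707317 units/mL = 4.51 mL/hr
Volume infused so far = 4.51 mL/hr × 4.2 hr = 18.942 mL
Volume remaining = 41 − 18.942 = 22.058 mL
New rate:
Rate = 5.6 units/hr ÷ 1.707317 units/mL = 3.28 mL/hr
Time remaining = 22.058 mL ÷ 3.28 mL/hr = 6.725 hr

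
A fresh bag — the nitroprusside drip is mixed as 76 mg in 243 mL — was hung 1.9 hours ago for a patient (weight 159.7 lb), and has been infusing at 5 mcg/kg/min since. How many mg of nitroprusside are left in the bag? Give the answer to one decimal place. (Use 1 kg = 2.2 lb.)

Weight = 159.7 lb ÷ 2.2 lb/kg = 72.59091 kg
Dose = 5 mcg/kg/min × 72.59091 kg = 362.9545 mcg/min
362.9545 mcg/min × 60 min/hr = 21777.27 mcg/hr
Concentration = 76 mg ÷ 243 mL = 0.3127572 mg/mL = 312.7572 mcg/mL
Rate = 21777.27 mcg/hr ÷ 312.7572 mcg/mL = 69.62996 mL/hr
Volume infused = 69.62996 mL/hr × 1.9 hr = 132.2969 mL
Volume remaining = 243 − 132.2969 = 110.7031 mL
Drug remaining = 110.7031 mL × 312.7572 mcg/mL = 34623.18 mcg = 34.62318 mg

34.6 mg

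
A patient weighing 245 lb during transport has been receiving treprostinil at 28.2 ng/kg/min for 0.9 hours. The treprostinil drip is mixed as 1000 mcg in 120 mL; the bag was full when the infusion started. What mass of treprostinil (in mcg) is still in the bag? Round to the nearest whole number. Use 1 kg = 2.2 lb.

Weight = 245 lb ÷ 2.2 lb/kg = 111.3636 kg
Dose = 28.2 ng/kg/min × 111.3636 kg = 3140.455 ng/min
3140.455 ng/min × 60 min/hr = 188427.3 ng/hr
Concentration = 1000 mcg ÷ 120 mL = 8.333333 mcg/mL = 8333.333 ng/mL
Rate = 188427.3 ng/hr ÷ 8333.333 ng/mL = 22.61127 mL/hr
Volume infused = 22.61127 mL/hr × 0.9 hr = 20.35015 mL
Volume remaining = 120 − 20.35015 = 99.64985 mL
Drug remaining = 99.64985 mL × 8333.333 ng/mL = 830415.5 ng = 830.4155 mcg

830 mcg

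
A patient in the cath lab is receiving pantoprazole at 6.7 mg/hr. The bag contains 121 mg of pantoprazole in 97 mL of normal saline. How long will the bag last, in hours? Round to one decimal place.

18.1 hours

Concentration = 121 mg ÷ 97 mL = 1.247423 mg/mL
Rate = 6.7 mg/hr ÷ 1.247423 mg/mL = 5.371074 mL/hr
Duration = 97 mL ÷ 5.371074 mL/hr = 18.0597 hr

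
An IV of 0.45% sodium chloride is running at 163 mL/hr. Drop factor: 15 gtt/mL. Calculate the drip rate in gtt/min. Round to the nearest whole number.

163 mL/hr ÷ 60 min/hr = 2.716667 mL/min
2.716667 mL/min × 15 gtt/mL = 40.75 gtt/min

41 gtt/min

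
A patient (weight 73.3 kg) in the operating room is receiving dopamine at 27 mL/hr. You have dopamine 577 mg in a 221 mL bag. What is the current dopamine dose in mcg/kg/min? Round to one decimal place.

Concentration = 577 mg ÷ 221 mL = 2.61086 mg/mL = 2610.86 mcg/mL
Drug rate = 27 mL/hr × 2610.86 mcg/mL = 70493.21 mcg/hr
70493.21 mcg/hr ÷ 60 min/hr = 1174.887 mcg/min
1174.887 mcg/min ÷ 73.3 kg = 16.02847 mcg/kg/min

16.0 mcg/kg/min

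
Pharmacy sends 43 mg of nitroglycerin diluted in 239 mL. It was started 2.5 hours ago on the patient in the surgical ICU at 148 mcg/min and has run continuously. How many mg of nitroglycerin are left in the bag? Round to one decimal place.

20.8 mg

148 mcg/min × 60 min/hr = 8880 mcg/hr
Concentration = 43 mg ÷ 239 mL = 0.1799163 mg/mL = 179.9163 mcg/mL
Rate = 8880 mcg/hr ÷ 179.9163 mcg/mL = 49.35628 mL/hr
Volume infused = 49.35628 mL/hr × 2.5 hr = 123.3907 mL
Volume remaining = 239 − 123.3907 = 115.6093 mL
Drug remaining = 115.6093 mL × 179.9163 mcg/mL = 20800 mcg = 20.8 mg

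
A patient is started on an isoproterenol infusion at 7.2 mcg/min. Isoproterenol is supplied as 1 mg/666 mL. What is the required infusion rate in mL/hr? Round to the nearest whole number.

288 mL/hr

7.2 mcg/min × 60 min/hr = 432 mcg/hr
Concentration = 1 mg ÷ 666 mL = 0.001501502 mg/mL = 1.501502 mcg/mL
Rate = 432 mcg/hr ÷ 1.501502 mcg/mL = 287.712 mL/hr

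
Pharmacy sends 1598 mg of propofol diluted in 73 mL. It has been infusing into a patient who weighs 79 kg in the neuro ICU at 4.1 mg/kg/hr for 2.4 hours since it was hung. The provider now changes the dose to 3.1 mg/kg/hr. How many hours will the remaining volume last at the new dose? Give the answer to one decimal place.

Initial rate:
Dose = 4.1 mg/kg/hr × 79 kg = 323.9 mg/hr
Concentration = 1598 mg ÷ 73 mL = 21.89041 mg/mL
Rate = 323.9 mg/hr ÷ 21.89041 mg/mL = 14.79643 mL/hr
Volume infused so far = 14.79643 mL/hr × 2.4 hr = 35.51144 mL
Volume remaining = 73 − 35.51144 = 37.48856 mL
New rate:
Dose = 3.1 mg/kg/hr × 79 kg = 244.9 mg/hr
Rate = 244.9 mg/hr ÷ 21.89041 mg/mL = 11.18755 mL/hr
Time remaining = 37.48856 mL ÷ 11.18755 mL/hr = 3.350919 hr

3.4 hours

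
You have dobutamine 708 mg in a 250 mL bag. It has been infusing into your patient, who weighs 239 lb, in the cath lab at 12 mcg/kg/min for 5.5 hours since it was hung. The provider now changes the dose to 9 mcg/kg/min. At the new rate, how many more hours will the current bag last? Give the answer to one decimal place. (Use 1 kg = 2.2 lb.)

4.7 hours

Initial rate:
Weight = 239 lb ÷ 2.2 lb/kg = 108.6364 kg
Dose = 12 mcg/kg/min × 108.6364 kg = 1303.636 mcg/min
1303.636 mcg/min × 60 min/hr = 78218.18 mcg/hr
Concentration = 708 mg ÷ 250 mL = 2.832 mg/mL = 2832 mcg/mL
Rate = 78218.18 mcg/hr ÷ 2832 mcg/mL = 27.61941 mL/hr
Volume infused so far = 27.61941 mL/hr × 5.5 hr = 151.9068 mL
Volume remaining = 250 − 151.9068 = 98.09322 mL
New rate:
Dose = 9 mcg/kg/min × 108.6364 kg = 977.7273 mcg/min
977.7273 mcg/min × 60 min/hr = 58663.64 mcg/hr
Rate = 58663.64 mcg/hr ÷ 2832 mcg/mL = 20.71456 mL/hr
Time remaining = 98.09322 mL ÷ 20.71456 mL/hr = 4.735472 hr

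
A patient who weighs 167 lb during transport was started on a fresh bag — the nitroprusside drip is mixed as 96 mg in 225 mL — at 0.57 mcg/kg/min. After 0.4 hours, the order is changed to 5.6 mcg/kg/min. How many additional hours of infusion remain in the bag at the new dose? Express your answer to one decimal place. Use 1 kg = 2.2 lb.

3.7 hours

Initial rate:
Weight = 167 lb ÷ 2.2 lb/kg = 75.90909 kg
Dose = 0.57 mcg/kg/min × 75.90909 kg = 43.26818 mcg/min
43.26818 mcg/min × 60 min/hr = 2596.091 mcg/hr
Concentration = 96 mg ÷ 225 mL = 0.4266667 mg/mL = 426.6667 mcg/mL
Rate = 2596.091 mcg/hr ÷ 426.6667 mcg/mL = 6.084588 mL/hr
Volume infused so far = 6.084588 mL/hr × 0.4 hr = 2.433835 mL
Volume remaining = 225 − 2.433835 = 222.5662 mL
New rate:
Dose = 5.6 mcg/kg/min × 75.90909 kg = 425.0909 mcg/min
425.0909 mcg/min × 60 min/hr = 25505.45 mcg/hr
Rate = 25505.45 mcg/hr ÷ 426.6667 mcg/mL = 59.77841 mL/hr
Time remaining = 222.5662 mL ÷ 59.77841 mL/hr = 3.723186 hr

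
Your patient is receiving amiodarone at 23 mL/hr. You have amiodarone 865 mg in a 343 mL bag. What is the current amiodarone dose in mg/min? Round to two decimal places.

0.97 mg/min

Concentration = 865 mg ÷ 343 mL = 2.521866 mg/mL
Drug rate = 23 mL/hr × 2.521866 mg/mL = 58.00292 mg/hr
58.00292 mg/hr ÷ 60 min/hr = 0.9667153 mg/min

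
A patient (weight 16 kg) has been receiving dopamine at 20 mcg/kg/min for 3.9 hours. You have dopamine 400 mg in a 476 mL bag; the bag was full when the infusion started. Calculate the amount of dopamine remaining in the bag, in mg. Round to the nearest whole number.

325 mg

Dose = 20 mcg/kg/min × 16 kg = 320 mcg/min
320 mcg/min × 60 min/hr = 19200 mcg/hr
Concentration = 400 mg ÷ 476 mL = 0.8403361 mg/mL = 840.3361 mcg/mL
Rate = 19200 mcg/hr ÷ 840.3361 mcg/mL = 22.848 mL/hr
Volume infused = 22.848 mL/hr × 3.9 hr = 89.1072 mL
Volume remaining = 476 − 89.1072 = 386.8928 mL
Drug remaining = 386.8928 mL × 840.3361 mcg/mL = 325120 mcg = 325.12 mg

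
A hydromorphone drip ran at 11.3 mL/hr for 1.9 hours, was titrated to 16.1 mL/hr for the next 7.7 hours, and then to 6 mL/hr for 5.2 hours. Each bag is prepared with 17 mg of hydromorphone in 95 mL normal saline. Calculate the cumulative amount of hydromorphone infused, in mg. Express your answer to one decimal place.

31.6 mg

Concentration = 17 mg ÷ 95 mL = 0.1789474 mg/mL
Stage 1: 11.3 mL/hr × 1.9 hr = 21.47 mL → 21.47 mL × 0.1789474 mg/mL = 3.842 mg
Stage 2: 16.1 mL/hr × 7.7 hr = 123.97 mL → 123.97 mL × 0.1789474 mg/mL = 22.18411 mg
Stage 3: 6 mL/hr × 5.2 hr = 31.2 mL → 31.2 mL × 0.1789474 mg/mL = 5.583158 mg
Total = 3.842 + 22.18411 + 5.583158 = 31.60926 mg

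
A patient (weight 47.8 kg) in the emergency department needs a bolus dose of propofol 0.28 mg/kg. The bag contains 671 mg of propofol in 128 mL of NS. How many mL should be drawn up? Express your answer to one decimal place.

2.6 mL

Dose = 0.28 mg/kg × 47.8 kg = 13.384 mg
Concentration = 671 mg ÷ 128 mL = 5.242188 mg/mL
Volume = 13.384 mg ÷ 5.242188 mg/mL = 2.553133 mL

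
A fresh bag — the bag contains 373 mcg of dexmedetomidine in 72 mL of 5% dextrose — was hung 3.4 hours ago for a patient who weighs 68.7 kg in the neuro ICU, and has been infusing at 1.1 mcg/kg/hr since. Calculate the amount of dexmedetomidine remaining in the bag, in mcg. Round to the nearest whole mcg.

Dose = 1.1 mcg/kg/hr × 68.7 kg = 75.57 mcg/hr
Concentration = 373 mcg ÷ 72 mL = 5.180556 mcg/mL
Rate = 75.57 mcg/hr ÷ 5.180556 mcg/mL = 14.58724 mL/hr
Volume infused = 14.58724 mL/hr × 3.4 hr = 49.59661 mL
Volume remaining = 72 − 49.59661 = 22.40339 mL
Drug remaining = 22.40339 mL × 5.180556 mcg/mL = 116.062 mcg

116 mcg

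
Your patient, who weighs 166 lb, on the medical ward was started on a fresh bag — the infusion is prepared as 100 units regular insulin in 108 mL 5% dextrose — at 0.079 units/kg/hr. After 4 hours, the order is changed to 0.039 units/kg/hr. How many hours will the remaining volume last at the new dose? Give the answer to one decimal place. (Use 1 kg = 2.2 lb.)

Initial rate:
Weight = 166 lb ÷ 2.2 lb/kg = 75.45455 kg
Dose = 0.079 units/kg/hr × 75.45455 kg = 5.960909 units/hr
Concentration = 100 units ÷ 108 mL = 0.9259259 units/mL
Rate = 5.960909 units/hr ÷ 0.9259259 units/mL = 6.437782 mL/hr
Volume infused so far = 6.437782 mL/hr × 4 hr = 25.75113 mL
Volume remaining = 108 − 25.75113 = 82.24887 mL
New rate:
Dose = 0.039 units/kg/hr × 75.45455 kg = 2.942727 units/hr
Rate = 2.942727 units/hr ÷ 0.9259259 units/mL = 3.178145 mL/hr
Time remaining = 82.24887 mL ÷ 3.178145 mL/hr = 25.87952 hr

25.9 hours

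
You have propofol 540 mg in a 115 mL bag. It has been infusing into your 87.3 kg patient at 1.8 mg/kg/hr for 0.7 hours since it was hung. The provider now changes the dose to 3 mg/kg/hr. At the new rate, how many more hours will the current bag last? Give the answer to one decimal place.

1.6 hours

Initial rate:
Dose = 1.8 mg/kg/hr × 87.3 kg = 157.14 mg/hr
Concentration = 540 mg ÷ 115 mL = 4.695652 mg/mL
Rate = 157.14 mg/hr ÷ 4.695652 mg/mL = 33.465 mL/hr
Volume infused so far = 33.465 mL/hr × 0.7 hr = 23.4255 mL
Volume remaining = 115 − 23.4255 = 91.5745 mL
New rate:
Dose = 3 mg/kg/hr × 87.3 kg = 261.9 mg/hr
Rate = 261.9 mg/hr ÷ 4.695652 mg/mL = 55.775 mL/hr
Time remaining = 91.5745 mL ÷ 55.775 mL/hr = 1.641856 hr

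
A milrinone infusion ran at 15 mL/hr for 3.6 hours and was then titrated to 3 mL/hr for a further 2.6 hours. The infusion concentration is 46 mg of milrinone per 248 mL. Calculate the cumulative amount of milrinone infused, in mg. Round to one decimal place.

11.5 mg

Concentration = 46 mg ÷ 248 mL = 0.1854839 mg/mL
Stage 1: 15 mL/hr × 3.6 hr = 54 mL → 54 mL × 0.1854839 mg/mL = 10.01613 mg
Stage 2: 3 mL/hr × 2.6 hr = 7.8 mL → 7.8 mL × 0.1854839 mg/mL = 1.446774 mg
Total = 10.01613 + 1.446774 = 11.4629 mg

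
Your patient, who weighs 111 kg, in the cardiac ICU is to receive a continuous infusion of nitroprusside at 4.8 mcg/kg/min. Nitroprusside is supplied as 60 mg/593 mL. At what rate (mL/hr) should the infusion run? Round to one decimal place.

Dose = 4.8 mcg/kg/min × 111 kg = 532.8 mcg/min
532.8 mcg/min × 60 min/hr = 31968 mcg/hr
Concentration = 60 mg ÷ 593 mL = 0.1011804 mg/mL = 101.1804 mcg/mL
Rate = 31968 mcg/hr ÷ 101.1804 mcg/mL = 315.9504 mL/hr

316.0 mL/hr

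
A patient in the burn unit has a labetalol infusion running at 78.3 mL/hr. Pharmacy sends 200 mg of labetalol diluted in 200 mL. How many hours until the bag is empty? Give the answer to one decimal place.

Duration = 200 mL ÷ 78.3 mL/hr = 2.554278 hr

2.6 hours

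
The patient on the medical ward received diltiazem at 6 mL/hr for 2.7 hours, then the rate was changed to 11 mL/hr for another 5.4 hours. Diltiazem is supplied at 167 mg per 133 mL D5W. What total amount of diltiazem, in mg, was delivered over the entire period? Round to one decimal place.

Concentration = 167 mg ÷ 133 mL = 1.255639 mg/mL
Stage 1: 6 mL/hr × 2.7 hr = 16.2 mL → 16.2 mL × 1.255639 mg/mL = 20.34135 mg
Stage 2: 11 mL/hr × 5.4 hr = 59.4 mL → 59.4 mL × 1.255639 mg/mL = 74.58496 mg
Total = 20.34135 + 74.58496 = 94.92632 mg

94.9 mg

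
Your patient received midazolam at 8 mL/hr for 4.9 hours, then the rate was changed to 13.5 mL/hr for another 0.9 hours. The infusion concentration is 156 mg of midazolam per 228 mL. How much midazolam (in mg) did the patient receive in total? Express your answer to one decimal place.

35.1 mg

Concentration = 156 mg ÷ 228 mL = 0.6842105 mg/mL
Stage 1: 8 mL/hr × 4.9 hr = 39.2 mL → 39.2 mL × 0.6842105 mg/mL = 26.82105 mg
Stage 2: 13.5 mL/hr × 0.9 hr = 12.15 mL → 12.15 mL × 0.6842105 mg/mL = 8.313158 mg
Total = 26.82105 + 8.313158 = 35.13421 mg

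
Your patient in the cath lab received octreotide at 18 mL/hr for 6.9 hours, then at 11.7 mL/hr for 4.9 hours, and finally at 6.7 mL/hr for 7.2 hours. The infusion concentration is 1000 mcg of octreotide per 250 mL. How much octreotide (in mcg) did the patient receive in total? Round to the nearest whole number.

919 mcg

Concentration = 1000 mcg ÷ 250 mL = 4 mcg/mL
Stage 1: 18 mL/hr × 6.9 hr = 124.2 mL → 124.2 mL × 4 mcg/mL = 496.8 mcg
Stage 2: 11.7 mL/hr × 4.9 hr = 57.33 mL → 57.33 mL × 4 mcg/mL = 229.32 mcg
Stage 3: 6.7 mL/hr × 7.2 hr = 48.24 mL → 48.24 mL × 4 mcg/mL = 192.96 mcg
Total = 496.8 + 229.32 + 192.96 = 919.08 mcg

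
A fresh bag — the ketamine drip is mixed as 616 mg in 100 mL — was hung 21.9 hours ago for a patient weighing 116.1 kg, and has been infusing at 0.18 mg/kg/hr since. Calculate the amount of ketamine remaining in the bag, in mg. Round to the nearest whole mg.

Dose = 0.18 mg/kg/hr × 116.1 kg = 20.898 mg/hr
Concentration = 616 mg ÷ 100 mL = 6.16 mg/mL
Rate = 20.898 mg/hr ÷ 6.16 mg/mL = 3.392532 mL/hr
Volume infused = 3.392532 mL/hr × 21.9 hr = 74.29646 mL
Volume remaining = 100 − 74.29646 = 25.70354 mL
Drug remaining = 25.70354 mL × 6.16 mg/mL = 158.3338 mg

158 mg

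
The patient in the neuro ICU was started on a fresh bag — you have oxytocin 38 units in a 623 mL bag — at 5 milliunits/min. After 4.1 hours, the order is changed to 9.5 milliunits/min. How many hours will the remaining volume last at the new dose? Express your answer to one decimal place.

64.5 hours

Initial rate:
5 milliunits/min × 60 min/hr = 300 milliunits/hr
Concentration = 38 units ÷ 623 mL = 0.06099518 units/mL = 60.99518 milliunits/mL
Rate = 300 milliunits/hr ÷ 60.99518 milliunits/mL = 4.918421 mL/hr
Volume infused so far = 4.918421 mL/hr × 4.1 hr = 20.16553 mL
Volume remaining = 623 − 20.16553 = 602.8345 mL
New rate:
9.5 milliunits/min × 60 min/hr = 570 milliunits/hr
Rate = 570 milliunits/hr ÷ 60.99518 milliunits/mL = 9.345 mL/hr
Time remaining = 602.8345 mL ÷ 9.345 mL/hr = 64.50877 hr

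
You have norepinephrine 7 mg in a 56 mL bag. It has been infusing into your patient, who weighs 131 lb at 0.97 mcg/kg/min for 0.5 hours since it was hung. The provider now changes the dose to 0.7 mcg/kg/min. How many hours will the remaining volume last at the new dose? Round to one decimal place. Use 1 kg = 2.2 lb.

2.1 hours

Initial rate:
Weight = 131 lb ÷ 2.2 lb/kg = 59.54545 kg
Dose = 0.97 mcg/kg/min × 59.54545 kg = 57.75909 mcg/min
57.75909 mcg/min × 60 min/hr = 3465.545 mcg/hr
Concentration = 7 mg ÷ 56 mL = 0.125 mg/mL = 125 mcg/mL
Rate = 3465.545 mcg/hr ÷ 125 mcg/mL = 27.72436 mL/hr
Volume infused so far = 27.72436 mL/hr × 0.5 hr = 13.86218 mL
Volume remaining = 56 − 13.86218 = 42.13782 mL
New rate:
Dose = 0.7 mcg/kg/min × 59.54545 kg = 41.68182 mcg/min
41.68182 mcg/min × 60 min/hr = 2500.909 mcg/hr
Rate = 2500.909 mcg/hr ÷ 125 mcg/mL = 20.00727 mL/hr
Time remaining = 42.13782 mL ÷ 20.00727 mL/hr = 2.106125 hr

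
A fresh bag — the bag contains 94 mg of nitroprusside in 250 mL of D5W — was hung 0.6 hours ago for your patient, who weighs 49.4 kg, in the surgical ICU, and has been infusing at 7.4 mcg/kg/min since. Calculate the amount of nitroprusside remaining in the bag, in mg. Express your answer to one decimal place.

80.8 mg

Dose = 7.4 mcg/kg/min × 49.4 kg = 365.56 mcg/min
365.56 mcg/min × 60 min/hr = 21933.6 mcg/hr
Concentration = 94 mg ÷ 250 mL = 0.376 mg/mL = 376 mcg/mL
Rate = 21933.6 mcg/hr ÷ 376 mcg/mL = 58.33404 mL/hr
Volume infused = 58.33404 mL/hr × 0.6 hr = 35.00043 mL
Volume remaining = 250 − 35.00043 = 214.9996 mL
Drug remaining = 214.9996 mL × 376 mcg/mL = 80839.84 mcg = 80.83984 mg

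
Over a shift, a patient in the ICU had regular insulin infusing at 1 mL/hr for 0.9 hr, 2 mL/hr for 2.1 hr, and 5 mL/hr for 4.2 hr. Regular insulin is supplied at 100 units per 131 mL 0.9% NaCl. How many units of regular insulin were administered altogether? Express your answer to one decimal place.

19.9 units

Concentration = 100 units ÷ 131 mL = 0.7633588 units/mL
Stage 1: 1 mL/hr × 0.9 hr = 0.9 mL → 0.9 mL × 0.7633588 units/mL = 0.6870229 units
Stage 2: 2 mL/hr × 2.1 hr = 4.2 mL → 4.2 mL × 0.7633588 units/mL = 3.206107 units
Stage 3: 5 mL/hr × 4.2 hr = 21 mL → 21 mL × 0.7633588 units/mL = 16.03053 units
Total = 0.6870229 + 3.206107 + 16.03053 = 19.92366 units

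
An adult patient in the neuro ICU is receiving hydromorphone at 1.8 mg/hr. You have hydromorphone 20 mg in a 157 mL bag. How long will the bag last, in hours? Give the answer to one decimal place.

Concentration = 20 mg ÷ 157 mL = 0.1273885 mg/mL
Rate = 1.8 mg/hr ÷ 0.1273885 mg/mL = 14.13 mL/hr
Duration = 157 mL ÷ 14.13 mL/hr = 11.11111 hr

11.1 hours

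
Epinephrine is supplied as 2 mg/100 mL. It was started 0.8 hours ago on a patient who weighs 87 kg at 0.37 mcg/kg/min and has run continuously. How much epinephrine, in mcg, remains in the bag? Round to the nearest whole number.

455 mcg

Dose = 0.37 mcg/kg/min × 87 kg = 32.19 mcg/min
32.19 mcg/min × 60 min/hr = 1931.4 mcg/hr
Concentration = 2 mg ÷ 100 mL = 0.02 mg/mL = 20 mcg/mL
Rate = 1931.4 mcg/hr ÷ 20 mcg/mL = 96.57 mL/hr
Volume infused = 96.57 mL/hr × 0.8 hr = 77.256 mL
Volume remaining = 100 − 77.256 = 22.744 mL
Drug remaining = 22.744 mL × 20 mcg/mL = 454.88 mcg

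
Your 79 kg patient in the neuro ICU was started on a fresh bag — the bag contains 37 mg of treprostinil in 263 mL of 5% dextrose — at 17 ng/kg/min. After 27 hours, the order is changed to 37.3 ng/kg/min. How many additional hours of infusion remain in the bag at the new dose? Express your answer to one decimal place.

Initial rate:
Dose = 17 ng/kg/min × 79 kg = 1343 ng/min
1343 ng/min × 60 min/hr = 80580 ng/hr
Concentration = 37 mg ÷ 263 mL = 0.1406844 mg/mL = 140684.4 ng/mL
Rate = 80580 ng/hr ÷ 140684.4 ng/mL = 0.5727714 mL/hr
Volume infused so far = 0.5727714 mL/hr × 27 hr = 15.46483 mL
Volume remaining = 263 − 15.46483 = 247.5352 mL
New rate:
Dose = 37.3 ng/kg/min × 79 kg = 2946.7 ng/min
2946.7 ng/min × 60 min/hr = 176802 ng/hr
Rate = 176802 ng/hr ÷ 140684.4 ng/mL = 1.256728 mL/hr
Time remaining = 247.5352 mL ÷ 1.256728 mL/hr = 196.968 hr

197.0 hours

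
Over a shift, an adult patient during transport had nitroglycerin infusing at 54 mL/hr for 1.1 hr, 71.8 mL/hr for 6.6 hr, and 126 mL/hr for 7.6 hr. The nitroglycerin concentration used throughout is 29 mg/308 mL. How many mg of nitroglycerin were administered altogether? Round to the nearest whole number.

Concentration = 29 mg ÷ 308 mL = 0.09415584 mg/mL
Stage 1: 54 mL/hr × 1.1 hr = 59.4 mL → 59.4 mL × 0.09415584 mg/mL = 5.592857 mg
Stage 2: 71.8 mL/hr × 6.6 hr = 473.88 mL → 473.88 mL × 0.09415584 mg/mL = 44.61857 mg
Stage 3: 126 mL/hr × 7.6 hr = 957.6 mL → 957.6 mL × 0.09415584 mg/mL = 90.16364 mg
Total = 5.592857 + 44.61857 + 90.16364 = 140.3751 mg

140 mg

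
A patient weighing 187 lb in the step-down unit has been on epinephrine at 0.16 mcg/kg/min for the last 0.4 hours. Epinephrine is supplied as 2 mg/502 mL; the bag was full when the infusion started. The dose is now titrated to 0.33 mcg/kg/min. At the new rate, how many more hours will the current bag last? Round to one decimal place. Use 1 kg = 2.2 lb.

Initial rate:
Weight = 187 lb ÷ 2.2 lb/kg = 85 kg
Dose = 0.16 mcg/kg/min × 85 kg = 13.6 mcg/min
13.6 mcg/min × 60 min/hr = 816 mcg/hr
Concentration = 2 mg ÷ 502 mL = 0.003984064 mg/mL = 3.984064 mcg/mL
Rate = 816 mcg/hr ÷ 3.984064 mcg/mL = 204.816 mL/hr
Volume infused so far = 204.816 mL/hr × 0.4 hr = 81.9264 mL
Volume remaining = 502 − 81.9264 = 420.0736 mL
New rate:
Dose = 0.33 mcg/kg/min × 85 kg = 28.05 mcg/min
28.05 mcg/min × 60 min/hr = 1683 mcg/hr
Rate = 1683 mcg/hr ÷ 3.984064 mcg/mL = 422.433 mL/hr
Time remaining = 420.0736 mL ÷ 422.433 mL/hr = 0.9944147 hr

1.0 hours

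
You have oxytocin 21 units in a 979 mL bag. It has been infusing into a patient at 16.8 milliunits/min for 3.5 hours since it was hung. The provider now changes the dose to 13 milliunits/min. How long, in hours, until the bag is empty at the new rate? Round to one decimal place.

22.4 hours

Initial rate:
16.8 milliunits/min × 60 min/hr = 1008 milliunits/hr
Concentration = 21 units ÷ 979 mL = 0.02145046 units/mL = 21.45046 milliunits/mL
Rate = 1008 milliunits/hr ÷ 21.45046 milliunits/mL = 46.992 mL/hr
Volume infused so far = 46.992 mL/hr × 3.5 hr = 164.472 mL
Volume remaining = 979 − 164.472 = 814.528 mL
New rate:
13 milliunits/min × 60 min/hr = 780 milliunits/hr
Rate = 780 milliunits/hr ÷ 21.45046 milliunits/mL = 36.36286 mL/hr
Time remaining = 814.528 mL ÷ 36.36286 mL/hr = 22.4 hr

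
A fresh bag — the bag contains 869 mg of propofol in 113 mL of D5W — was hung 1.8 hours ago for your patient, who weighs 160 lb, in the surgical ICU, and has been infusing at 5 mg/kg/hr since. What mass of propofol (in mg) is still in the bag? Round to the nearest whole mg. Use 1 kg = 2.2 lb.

214 mg

Weight = 160 lb ÷ 2.2 lb/kg = 72.72727 kg
Dose = 5 mg/kg/hr × 72.72727 kg = 363.6364 mg/hr
Concentration = 869 mg ÷ 113 mL = 7.690265 mg/mL
Rate = 363.6364 mg/hr ÷ 7.690265 mg/mL = 47.28528 mL/hr
Volume infused = 47.28528 mL/hr × 1.8 hr = 85.11351 mL
Volume remaining = 113 − 85.11351 = 27.88649 mL
Drug remaining = 27.88649 mL × 7.690265 mg/mL = 214.4545 mg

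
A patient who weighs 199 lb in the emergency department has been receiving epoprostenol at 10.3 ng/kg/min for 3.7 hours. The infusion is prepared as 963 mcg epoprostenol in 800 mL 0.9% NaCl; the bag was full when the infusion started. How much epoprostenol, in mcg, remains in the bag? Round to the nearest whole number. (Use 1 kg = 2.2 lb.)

756 mcg

Weight = 199 lb ÷ 2.2 lb/kg = 90.45455 kg
Dose = 10.3 ng/kg/min × 90.45455 kg = 931.6818 ng/min
931.6818 ng/min × 60 min/hr = 55900.91 ng/hr
Concentration = 963 mcg ÷ 800 mL = 1.20375 mcg/mL = 1203.75 ng/mL
Rate = 55900.91 ng/hr ÷ 1203.75 ng/mL = 46.43897 mL/hr
Volume infused = 46.43897 mL/hr × 3.7 hr = 171.8242 mL
Volume remaining = 800 − 171.8242 = 628.1758 mL
Drug remaining = 628.1758 mL × 1203.75 ng/mL = 756166.6 ng = 756.1666 mcg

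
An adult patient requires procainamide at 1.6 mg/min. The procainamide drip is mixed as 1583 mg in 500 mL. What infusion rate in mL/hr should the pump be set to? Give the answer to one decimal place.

30.3 mL/hr

1.6 mg/min × 60 min/hr = 96 mg/hr
Concentration = 1583 mg ÷ 500 mL = 3.166 mg/mL
Rate = 96 mg/hr ÷ 3.166 mg/mL = 30.32217 mL/hr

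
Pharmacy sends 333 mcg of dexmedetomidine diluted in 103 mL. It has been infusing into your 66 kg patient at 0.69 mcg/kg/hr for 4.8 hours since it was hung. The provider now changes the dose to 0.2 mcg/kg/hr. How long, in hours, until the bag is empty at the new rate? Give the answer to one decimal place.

8.7 hours

Initial rate:
Dose = 0.69 mcg/kg/hr × 66 kg = 45.54 mcg/hr
Concentration = 333 mcg ÷ 103 mL = 3.23301 mcg/mL
Rate = 45.54 mcg/hr ÷ 3.23301 mcg/mL = 14.08595 mL/hr
Volume infused so far = 14.08595 mL/hr × 4.8 hr = 67.61254 mL
Volume remaining = 103 − 67.61254 = 35.38746 mL
New rate:
Dose = 0.2 mcg/kg/hr × 66 kg = 13.2 mcg/hr
Rate = 13.2 mcg/hr ÷ 3.23301 mcg/mL = 4.082883 mL/hr
Time remaining = 35.38746 mL ÷ 4.082883 mL/hr = 8.667273 hr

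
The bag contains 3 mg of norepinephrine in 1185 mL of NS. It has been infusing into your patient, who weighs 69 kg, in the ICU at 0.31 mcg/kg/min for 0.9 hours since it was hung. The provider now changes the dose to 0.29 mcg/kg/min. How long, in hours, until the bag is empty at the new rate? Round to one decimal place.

1.5 hours

Initial rate:
Dose = 0.31 mcg/kg/min × 69 kg = 21.39 mcg/min
21.39 mcg/min × 60 min/hr = 1283.4 mcg/hr
Concentration = 3 mg ÷ 1185 mL = 0.002531646 mg/mL = 2.531646 mcg/mL
Rate = 1283.4 mcg/hr ÷ 2.531646 mcg/mL = 506.943 mL/hr
Volume infused so far = 506.943 mL/hr × 0.9 hr = 456.2487 mL
Volume remaining = 1185 − 456.2487 = 728.7513 mL
New rate:
Dose = 0.29 mcg/kg/min × 69 kg = 20.01 mcg/min
20.01 mcg/min × 60 min/hr = 1200.6 mcg/hr
Rate = 1200.6 mcg/hr ÷ 2.531646 mcg/mL = 474.237 mL/hr
Time remaining = 728.7513 mL ÷ 474.237 mL/hr = 1.536682 hr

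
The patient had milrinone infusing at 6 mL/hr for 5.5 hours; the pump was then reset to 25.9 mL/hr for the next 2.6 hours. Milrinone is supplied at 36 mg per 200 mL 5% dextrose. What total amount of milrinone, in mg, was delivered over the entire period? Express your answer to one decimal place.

18.1 mg

Concentration = 36 mg ÷ 200 mL = 0.18 mg/mL
Stage 1: 6 mL/hr × 5.5 hr = 33 mL → 33 mL × 0.18 mg/mL = 5.94 mg
Stage 2: 25.9 mL/hr × 2.6 hr = 67.34 mL → 67.34 mL × 0.18 mg/mL = 12.1212 mg
Total = 5.94 + 12.1212 = 18.0612 mg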